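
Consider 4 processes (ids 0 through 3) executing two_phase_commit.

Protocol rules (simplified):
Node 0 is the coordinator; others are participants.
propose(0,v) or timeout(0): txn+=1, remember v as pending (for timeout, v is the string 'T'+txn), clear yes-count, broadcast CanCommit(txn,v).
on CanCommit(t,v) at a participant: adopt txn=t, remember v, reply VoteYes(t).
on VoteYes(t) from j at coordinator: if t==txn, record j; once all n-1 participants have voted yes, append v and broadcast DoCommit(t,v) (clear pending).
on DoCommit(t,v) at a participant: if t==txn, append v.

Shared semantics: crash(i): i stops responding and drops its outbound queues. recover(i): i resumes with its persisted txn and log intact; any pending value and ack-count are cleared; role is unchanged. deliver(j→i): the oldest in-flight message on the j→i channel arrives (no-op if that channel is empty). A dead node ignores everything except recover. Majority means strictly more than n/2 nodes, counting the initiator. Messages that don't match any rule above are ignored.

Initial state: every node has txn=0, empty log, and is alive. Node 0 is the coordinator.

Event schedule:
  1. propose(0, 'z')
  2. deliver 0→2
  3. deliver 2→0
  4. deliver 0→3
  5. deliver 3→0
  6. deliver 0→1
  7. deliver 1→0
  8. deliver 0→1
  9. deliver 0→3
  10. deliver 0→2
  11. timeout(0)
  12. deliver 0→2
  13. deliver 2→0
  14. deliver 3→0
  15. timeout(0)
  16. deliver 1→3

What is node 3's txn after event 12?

1. propose(0,'z'):  <0:coor t1 ->
2. deliver 0→2:  <2:part t1 ->
3. deliver 2→0:  nop
4. deliver 0→3:  <3:part t1 ->
5. deliver 3→0:  nop
6. deliver 0→1:  <1:part t1 ->
7. deliver 1→0:  <0:coor t1 z>
8. deliver 0→1:  <1:part t1 z>
9. deliver 0→3:  <3:part t1 z>
10. deliver 0→2:  <2:part t1 z>
11. timeout(0):  <0:coor t2 z>
12. deliver 0→2:  <2:part t2 z>

1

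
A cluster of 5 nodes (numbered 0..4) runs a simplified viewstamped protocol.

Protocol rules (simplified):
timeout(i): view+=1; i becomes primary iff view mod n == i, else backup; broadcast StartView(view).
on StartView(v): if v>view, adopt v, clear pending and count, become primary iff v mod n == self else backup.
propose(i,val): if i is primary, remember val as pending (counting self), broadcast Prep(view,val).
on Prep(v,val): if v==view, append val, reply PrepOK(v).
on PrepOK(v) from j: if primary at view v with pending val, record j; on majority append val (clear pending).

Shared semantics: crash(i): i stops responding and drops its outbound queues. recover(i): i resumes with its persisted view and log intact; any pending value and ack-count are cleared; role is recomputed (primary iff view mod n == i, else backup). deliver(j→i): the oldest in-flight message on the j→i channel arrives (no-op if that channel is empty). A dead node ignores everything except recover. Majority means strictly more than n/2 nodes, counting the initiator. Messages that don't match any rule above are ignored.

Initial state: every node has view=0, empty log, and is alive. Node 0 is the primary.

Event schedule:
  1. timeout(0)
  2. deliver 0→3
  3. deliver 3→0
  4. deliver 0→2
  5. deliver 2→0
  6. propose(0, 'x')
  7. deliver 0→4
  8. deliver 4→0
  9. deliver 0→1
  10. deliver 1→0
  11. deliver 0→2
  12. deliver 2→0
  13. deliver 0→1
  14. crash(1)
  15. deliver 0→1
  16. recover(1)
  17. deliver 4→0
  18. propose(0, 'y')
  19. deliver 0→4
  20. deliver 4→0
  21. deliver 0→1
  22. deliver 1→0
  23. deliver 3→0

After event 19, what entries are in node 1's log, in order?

empty

e1 timeout(0): 0[back,v=1,-]
e2 deliver 0→3: 3[back,v=1,-]
e3 deliver 3→0: ·
e4 deliver 0→2: 2[back,v=1,-]
e5 deliver 2→0: ·
e6 propose(0,'x'): ·
e7 deliver 0→4: 4[back,v=1,-]
e8 deliver 4→0: ·
e9 deliver 0→1: 1[prim,v=1,-]
e10 deliver 1→0: ·
e11 deliver 0→2: ·
e12 deliver 2→0: ·
e13 deliver 0→1: ·
e14 crash(1): 1[✗prim,v=1,-]
e15 deliver 0→1: ·
e16 recover(1): 1[prim,v=1,-]
e17 deliver 4→0: ·
e18 propose(0,'y'): ·
e19 deliver 0→4: ·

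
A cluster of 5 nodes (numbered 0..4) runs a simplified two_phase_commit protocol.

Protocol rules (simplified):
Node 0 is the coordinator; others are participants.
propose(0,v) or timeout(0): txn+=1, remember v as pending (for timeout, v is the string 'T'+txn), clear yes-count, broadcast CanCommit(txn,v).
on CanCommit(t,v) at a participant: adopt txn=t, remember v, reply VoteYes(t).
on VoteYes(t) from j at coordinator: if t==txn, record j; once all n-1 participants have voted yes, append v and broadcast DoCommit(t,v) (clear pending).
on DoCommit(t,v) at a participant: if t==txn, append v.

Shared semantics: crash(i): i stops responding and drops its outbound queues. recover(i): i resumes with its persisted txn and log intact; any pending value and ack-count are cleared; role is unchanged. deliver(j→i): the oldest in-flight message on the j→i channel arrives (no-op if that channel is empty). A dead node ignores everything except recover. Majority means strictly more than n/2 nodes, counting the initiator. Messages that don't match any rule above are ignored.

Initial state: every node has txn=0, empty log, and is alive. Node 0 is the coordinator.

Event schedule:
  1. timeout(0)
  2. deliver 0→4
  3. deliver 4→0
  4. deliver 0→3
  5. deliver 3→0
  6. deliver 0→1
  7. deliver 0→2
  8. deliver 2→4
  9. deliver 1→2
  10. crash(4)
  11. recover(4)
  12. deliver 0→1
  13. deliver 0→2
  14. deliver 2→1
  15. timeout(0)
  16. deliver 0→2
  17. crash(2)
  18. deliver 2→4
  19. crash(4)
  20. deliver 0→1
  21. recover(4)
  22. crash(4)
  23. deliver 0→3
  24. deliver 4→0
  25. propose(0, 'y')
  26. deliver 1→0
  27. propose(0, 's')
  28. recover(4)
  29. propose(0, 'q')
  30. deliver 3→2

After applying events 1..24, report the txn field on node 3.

e1 timeout(0): 0[coor,t=1,-]
e2 deliver 0→4: 4[part,t=1,-]
e3 deliver 4→0: ·
e4 deliver 0→3: 3[part,t=1,-]
e5 deliver 3→0: ·
e6 deliver 0→1: 1[part,t=1,-]
e7 deliver 0→2: 2[part,t=1,-]
e8 deliver 2→4: ·
e9 deliver 1→2: ·
e10 crash(4): 4[✗part,t=1,-]
e11 recover(4): 4[part,t=1,-]
e12 deliver 0→1: ·
e13 deliver 0→2: ·
e14 deliver 2→1: ·
e15 timeout(0): 0[coor,t=2,-]
e16 deliver 0→2: 2[part,t=2,-]
e17 crash(2): 2[✗part,t=2,-]
e18 deliver 2→4: ·
e19 crash(4): 4[✗part,t=1,-]
e20 deliver 0→1: 1[part,t=2,-]
e21 recover(4): 4[part,t=1,-]
e22 crash(4): 4[✗part,t=1,-]
e23 deliver 0→3: 3[part,t=2,-]
e24 deliver 4→0: ·

2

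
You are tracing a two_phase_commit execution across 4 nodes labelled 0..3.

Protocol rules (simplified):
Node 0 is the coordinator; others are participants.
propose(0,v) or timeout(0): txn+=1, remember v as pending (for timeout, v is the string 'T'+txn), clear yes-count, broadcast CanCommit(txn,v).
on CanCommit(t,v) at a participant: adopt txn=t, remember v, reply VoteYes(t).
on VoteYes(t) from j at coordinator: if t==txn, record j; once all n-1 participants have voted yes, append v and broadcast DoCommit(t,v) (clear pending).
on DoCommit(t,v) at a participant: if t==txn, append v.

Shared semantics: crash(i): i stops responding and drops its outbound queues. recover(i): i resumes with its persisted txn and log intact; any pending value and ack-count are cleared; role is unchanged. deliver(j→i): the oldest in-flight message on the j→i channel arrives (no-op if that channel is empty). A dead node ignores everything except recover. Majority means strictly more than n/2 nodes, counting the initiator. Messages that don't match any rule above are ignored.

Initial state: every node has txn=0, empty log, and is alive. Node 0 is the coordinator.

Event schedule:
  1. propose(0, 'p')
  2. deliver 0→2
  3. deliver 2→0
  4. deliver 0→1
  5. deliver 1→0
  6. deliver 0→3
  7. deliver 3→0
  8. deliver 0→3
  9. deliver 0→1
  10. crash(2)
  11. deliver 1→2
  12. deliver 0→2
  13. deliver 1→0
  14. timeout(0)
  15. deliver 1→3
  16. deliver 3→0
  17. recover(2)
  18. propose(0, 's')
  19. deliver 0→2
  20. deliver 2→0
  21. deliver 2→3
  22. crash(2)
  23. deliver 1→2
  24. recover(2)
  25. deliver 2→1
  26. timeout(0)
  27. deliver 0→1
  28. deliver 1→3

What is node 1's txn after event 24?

1

[1] propose(0,'p') → N0(coor t1 [-])
[2] deliver 0→2 → N2(part t1 [-])
[3] deliver 2→0 → ∅
[4] deliver 0→1 → N1(part t1 [-])
[5] deliver 1→0 → ∅
[6] deliver 0→3 → N3(part t1 [-])
[7] deliver 3→0 → N0(coor t1 [p])
[8] deliver 0→3 → N3(part t1 [p])
[9] deliver 0→1 → N1(part t1 [p])
[10] crash(2) → N2(✗part t1 [-])
[11] deliver 1→2 → ∅
[12] deliver 0→2 → ∅
[13] deliver 1→0 → ∅
[14] timeout(0) → N0(coor t2 [p])
[15] deliver 1→3 → ∅
[16] deliver 3→0 → ∅
[17] recover(2) → N2(part t1 [-])
[18] propose(0,'s') → N0(coor t3 [p])
[19] deliver 0→2 → N2(part t1 [p])
[20] deliver 2→0 → ∅
[21] deliver 2→3 → ∅
[22] crash(2) → N2(✗part t1 [p])
[23] deliver 1→2 → ∅
[24] recover(2) → N2(part t1 [p])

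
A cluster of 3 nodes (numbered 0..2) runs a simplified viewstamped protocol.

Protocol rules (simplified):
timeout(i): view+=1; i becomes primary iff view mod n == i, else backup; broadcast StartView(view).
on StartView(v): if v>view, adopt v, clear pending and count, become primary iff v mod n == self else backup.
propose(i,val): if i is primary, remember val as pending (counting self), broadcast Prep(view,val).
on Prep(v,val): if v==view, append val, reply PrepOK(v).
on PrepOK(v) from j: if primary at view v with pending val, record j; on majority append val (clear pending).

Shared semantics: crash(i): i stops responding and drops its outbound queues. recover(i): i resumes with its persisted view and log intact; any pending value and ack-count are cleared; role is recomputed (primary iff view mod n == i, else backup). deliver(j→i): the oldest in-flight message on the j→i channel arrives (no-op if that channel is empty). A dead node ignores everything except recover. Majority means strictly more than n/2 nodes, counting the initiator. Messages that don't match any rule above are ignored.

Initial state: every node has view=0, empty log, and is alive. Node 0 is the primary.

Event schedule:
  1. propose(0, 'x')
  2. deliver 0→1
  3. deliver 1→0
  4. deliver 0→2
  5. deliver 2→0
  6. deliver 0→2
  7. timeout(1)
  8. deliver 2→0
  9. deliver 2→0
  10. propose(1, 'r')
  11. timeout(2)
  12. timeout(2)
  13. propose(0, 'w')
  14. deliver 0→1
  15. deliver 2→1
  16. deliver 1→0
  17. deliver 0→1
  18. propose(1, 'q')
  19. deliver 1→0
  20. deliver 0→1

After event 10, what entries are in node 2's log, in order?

x

step 1 propose(0,'x'): —
step 2 deliver 0→1: 1={back,v=0,log=x}
step 3 deliver 1→0: 0={prim,v=0,log=x}
step 4 deliver 0→2: 2={back,v=0,log=x}
step 5 deliver 2→0: —
step 6 deliver 0→2: —
step 7 timeout(1): 1={prim,v=1,log=x}
step 8 deliver 2→0: —
step 9 deliver 2→0: —
step 10 propose(1,'r'): —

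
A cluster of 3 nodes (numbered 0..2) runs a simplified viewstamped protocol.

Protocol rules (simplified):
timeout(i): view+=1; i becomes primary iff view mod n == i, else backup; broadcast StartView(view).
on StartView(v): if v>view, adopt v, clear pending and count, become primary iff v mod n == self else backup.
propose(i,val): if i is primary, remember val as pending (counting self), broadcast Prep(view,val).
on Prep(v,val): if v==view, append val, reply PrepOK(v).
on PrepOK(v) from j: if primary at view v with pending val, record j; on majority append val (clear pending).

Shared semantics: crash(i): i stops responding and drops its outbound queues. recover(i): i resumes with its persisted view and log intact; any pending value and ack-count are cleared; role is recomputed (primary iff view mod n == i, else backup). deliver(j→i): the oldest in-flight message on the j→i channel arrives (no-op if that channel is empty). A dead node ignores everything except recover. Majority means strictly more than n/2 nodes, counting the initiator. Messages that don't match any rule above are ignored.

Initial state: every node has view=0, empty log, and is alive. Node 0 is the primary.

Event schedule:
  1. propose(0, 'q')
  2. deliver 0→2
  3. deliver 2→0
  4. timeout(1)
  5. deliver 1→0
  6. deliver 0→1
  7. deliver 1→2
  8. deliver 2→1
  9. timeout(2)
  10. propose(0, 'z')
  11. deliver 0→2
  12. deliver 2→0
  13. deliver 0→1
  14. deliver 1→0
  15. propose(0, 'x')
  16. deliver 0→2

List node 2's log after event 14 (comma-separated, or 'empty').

e1 propose(0,'q'): ·
e2 deliver 0→2: 2[back,v=0,q]
e3 deliver 2→0: 0[prim,v=0,q]
e4 timeout(1): 1[prim,v=1,-]
e5 deliver 1→0: 0[back,v=1,q]
e6 deliver 0→1: ·
e7 deliver 1→2: 2[back,v=1,q]
e8 deliver 2→1: ·
e9 timeout(2): 2[prim,v=2,q]
e10 propose(0,'z'): ·
e11 deliver 0→2: ·
e12 deliver 2→0: 0[back,v=2,q]
e13 deliver 0→1: ·
e14 deliver 1→0: ·

q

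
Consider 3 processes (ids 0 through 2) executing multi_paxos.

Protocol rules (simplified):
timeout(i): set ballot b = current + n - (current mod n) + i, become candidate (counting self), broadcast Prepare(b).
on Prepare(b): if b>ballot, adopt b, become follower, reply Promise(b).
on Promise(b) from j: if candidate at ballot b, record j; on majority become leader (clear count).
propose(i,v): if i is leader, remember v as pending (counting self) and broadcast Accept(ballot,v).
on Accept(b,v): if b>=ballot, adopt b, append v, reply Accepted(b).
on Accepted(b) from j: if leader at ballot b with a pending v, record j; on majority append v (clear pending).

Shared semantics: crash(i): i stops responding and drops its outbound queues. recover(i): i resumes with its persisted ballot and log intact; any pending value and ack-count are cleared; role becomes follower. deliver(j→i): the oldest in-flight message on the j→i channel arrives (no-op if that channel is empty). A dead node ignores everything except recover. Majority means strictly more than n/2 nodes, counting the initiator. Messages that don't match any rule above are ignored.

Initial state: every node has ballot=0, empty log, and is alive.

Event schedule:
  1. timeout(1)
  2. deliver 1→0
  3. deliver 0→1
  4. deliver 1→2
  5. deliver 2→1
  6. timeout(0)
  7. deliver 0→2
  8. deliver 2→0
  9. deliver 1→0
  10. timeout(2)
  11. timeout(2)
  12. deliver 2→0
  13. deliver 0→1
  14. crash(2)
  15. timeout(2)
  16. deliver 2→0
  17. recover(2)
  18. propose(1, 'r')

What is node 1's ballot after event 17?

e1 timeout(1): 1[cand,b=4,-]
e2 deliver 1→0: 0[foll,b=4,-]
e3 deliver 0→1: 1[lead,b=4,-]
e4 deliver 1→2: 2[foll,b=4,-]
e5 deliver 2→1: ·
e6 timeout(0): 0[cand,b=6,-]
e7 deliver 0→2: 2[foll,b=6,-]
e8 deliver 2→0: 0[lead,b=6,-]
e9 deliver 1→0: ·
e10 timeout(2): 2[cand,b=11,-]
e11 timeout(2): 2[cand,b=14,-]
e12 deliver 2→0: 0[foll,b=11,-]
e13 deliver 0→1: 1[foll,b=6,-]
e14 crash(2): 2[✗cand,b=14,-]
e15 timeout(2): ·
e16 deliver 2→0: ·
e17 recover(2): 2[foll,b=14,-]

6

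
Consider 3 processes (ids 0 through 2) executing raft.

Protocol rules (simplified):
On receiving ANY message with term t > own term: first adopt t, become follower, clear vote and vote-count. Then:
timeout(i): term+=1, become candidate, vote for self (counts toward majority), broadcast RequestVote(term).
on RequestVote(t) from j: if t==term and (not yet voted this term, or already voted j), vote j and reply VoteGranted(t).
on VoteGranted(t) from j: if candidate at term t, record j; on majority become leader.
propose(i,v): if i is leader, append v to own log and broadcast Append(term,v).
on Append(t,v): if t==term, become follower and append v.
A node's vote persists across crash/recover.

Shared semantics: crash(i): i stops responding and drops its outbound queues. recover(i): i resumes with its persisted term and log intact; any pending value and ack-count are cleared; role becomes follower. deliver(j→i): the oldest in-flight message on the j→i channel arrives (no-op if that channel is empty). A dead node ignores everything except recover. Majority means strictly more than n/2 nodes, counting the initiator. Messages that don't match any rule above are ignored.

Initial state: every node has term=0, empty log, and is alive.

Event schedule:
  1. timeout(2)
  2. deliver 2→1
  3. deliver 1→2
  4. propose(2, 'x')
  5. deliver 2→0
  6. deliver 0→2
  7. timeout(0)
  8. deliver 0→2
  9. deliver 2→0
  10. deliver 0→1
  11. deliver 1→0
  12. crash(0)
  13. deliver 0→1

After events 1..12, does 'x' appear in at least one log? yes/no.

after 1 — timeout(2): n2:cand/t1/[-]
after 2 — deliver 2→1: n1:foll/t1/[-]
after 3 — deliver 1→2: n2:lead/t1/[-]
after 4 — propose(2,'x'): n2:lead/t1/[x]
after 5 — deliver 2→0: n0:foll/t1/[-]
after 6 — deliver 0→2: ·
after 7 — timeout(0): n0:cand/t2/[-]
after 8 — deliver 0→2: n2:foll/t2/[x]
after 9 — deliver 2→0: ·
after 10 — deliver 0→1: n1:foll/t2/[-]
after 11 — deliver 1→0: n0:lead/t2/[-]
after 12 — crash(0): n0:✗lead/t2/[-]

yes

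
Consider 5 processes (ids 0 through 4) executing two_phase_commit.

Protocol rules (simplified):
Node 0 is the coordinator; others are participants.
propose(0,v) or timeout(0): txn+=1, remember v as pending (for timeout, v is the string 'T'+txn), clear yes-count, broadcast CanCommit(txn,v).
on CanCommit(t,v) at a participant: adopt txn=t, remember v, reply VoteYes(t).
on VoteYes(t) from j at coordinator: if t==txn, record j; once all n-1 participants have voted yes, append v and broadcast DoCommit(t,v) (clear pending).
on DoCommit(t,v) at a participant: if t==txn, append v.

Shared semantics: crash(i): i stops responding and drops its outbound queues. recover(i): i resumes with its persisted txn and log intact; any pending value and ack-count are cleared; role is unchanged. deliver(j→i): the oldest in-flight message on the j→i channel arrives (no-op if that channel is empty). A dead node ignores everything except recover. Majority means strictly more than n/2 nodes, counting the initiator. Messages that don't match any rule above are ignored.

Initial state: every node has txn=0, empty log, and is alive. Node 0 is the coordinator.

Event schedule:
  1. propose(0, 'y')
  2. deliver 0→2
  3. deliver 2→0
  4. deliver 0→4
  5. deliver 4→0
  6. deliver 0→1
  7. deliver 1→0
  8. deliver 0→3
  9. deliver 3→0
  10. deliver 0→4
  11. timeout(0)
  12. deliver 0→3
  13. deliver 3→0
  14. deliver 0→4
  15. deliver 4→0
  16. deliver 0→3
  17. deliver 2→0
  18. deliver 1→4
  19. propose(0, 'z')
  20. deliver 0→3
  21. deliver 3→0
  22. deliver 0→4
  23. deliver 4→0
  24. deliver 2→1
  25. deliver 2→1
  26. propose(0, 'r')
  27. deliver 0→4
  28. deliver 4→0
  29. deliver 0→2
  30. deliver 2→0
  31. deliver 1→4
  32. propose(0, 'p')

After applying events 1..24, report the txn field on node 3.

step 1 propose(0,'y'): 0={coor,t=1,log=-}
step 2 deliver 0→2: 2={part,t=1,log=-}
step 3 deliver 2→0: —
step 4 deliver 0→4: 4={part,t=1,log=-}
step 5 deliver 4→0: —
step 6 deliver 0→1: 1={part,t=1,log=-}
step 7 deliver 1→0: —
step 8 deliver 0→3: 3={part,t=1,log=-}
step 9 deliver 3→0: 0={coor,t=1,log=y}
step 10 deliver 0→4: 4={part,t=1,log=y}
step 11 timeout(0): 0={coor,t=2,log=y}
step 12 deliver 0→3: 3={part,t=1,log=y}
step 13 deliver 3→0: —
step 14 deliver 0→4: 4={part,t=2,log=y}
step 15 deliver 4→0: —
step 16 deliver 0→3: 3={part,t=2,log=y}
step 17 deliver 2→0: —
step 18 deliver 1→4: —
step 19 propose(0,'z'): 0={coor,t=3,log=y}
step 20 deliver 0→3: 3={part,t=3,log=y}
step 21 deliver 3→0: —
step 22 deliver 0→4: 4={part,t=3,log=y}
step 23 deliver 4→0: —
step 24 deliver 2→1: —

3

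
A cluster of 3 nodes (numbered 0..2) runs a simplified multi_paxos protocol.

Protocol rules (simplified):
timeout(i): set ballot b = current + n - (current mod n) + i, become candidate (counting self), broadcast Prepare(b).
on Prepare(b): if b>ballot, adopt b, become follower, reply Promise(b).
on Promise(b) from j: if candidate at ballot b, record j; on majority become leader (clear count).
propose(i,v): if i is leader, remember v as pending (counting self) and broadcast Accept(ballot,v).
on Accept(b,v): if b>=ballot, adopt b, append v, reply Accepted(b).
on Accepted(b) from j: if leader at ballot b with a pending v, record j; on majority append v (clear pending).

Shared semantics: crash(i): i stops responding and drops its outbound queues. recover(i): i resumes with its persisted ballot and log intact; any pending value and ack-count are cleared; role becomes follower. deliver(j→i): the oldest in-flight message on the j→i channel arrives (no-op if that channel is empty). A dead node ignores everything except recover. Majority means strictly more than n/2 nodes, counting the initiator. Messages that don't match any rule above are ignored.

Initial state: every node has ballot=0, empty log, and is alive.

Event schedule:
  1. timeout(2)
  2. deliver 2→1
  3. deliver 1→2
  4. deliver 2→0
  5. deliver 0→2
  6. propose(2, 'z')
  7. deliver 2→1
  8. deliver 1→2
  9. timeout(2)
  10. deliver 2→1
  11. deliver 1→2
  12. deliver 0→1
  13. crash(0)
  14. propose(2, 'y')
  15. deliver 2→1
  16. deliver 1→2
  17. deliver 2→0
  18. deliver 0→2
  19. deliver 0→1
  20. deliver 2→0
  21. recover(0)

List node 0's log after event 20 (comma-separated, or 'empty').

1. timeout(2):  <2:cand b5 ->
2. deliver 2→1:  <1:foll b5 ->
3. deliver 1→2:  <2:lead b5 ->
4. deliver 2→0:  <0:foll b5 ->
5. deliver 0→2:  nop
6. propose(2,'z'):  nop
7. deliver 2→1:  <1:foll b5 z>
8. deliver 1→2:  <2:lead b5 z>
9. timeout(2):  <2:cand b8 z>
10. deliver 2→1:  <1:foll b8 z>
11. deliver 1→2:  <2:lead b8 z>
12. deliver 0→1:  nop
13. crash(0):  <0:✗foll b5 ->
14. propose(2,'y'):  nop
15. deliver 2→1:  <1:foll b8 z,y>
16. deliver 1→2:  <2:lead b8 z,y>
17. deliver 2→0:  nop
18. deliver 0→2:  nop
19. deliver 0→1:  nop
20. deliver 2→0:  nop

empty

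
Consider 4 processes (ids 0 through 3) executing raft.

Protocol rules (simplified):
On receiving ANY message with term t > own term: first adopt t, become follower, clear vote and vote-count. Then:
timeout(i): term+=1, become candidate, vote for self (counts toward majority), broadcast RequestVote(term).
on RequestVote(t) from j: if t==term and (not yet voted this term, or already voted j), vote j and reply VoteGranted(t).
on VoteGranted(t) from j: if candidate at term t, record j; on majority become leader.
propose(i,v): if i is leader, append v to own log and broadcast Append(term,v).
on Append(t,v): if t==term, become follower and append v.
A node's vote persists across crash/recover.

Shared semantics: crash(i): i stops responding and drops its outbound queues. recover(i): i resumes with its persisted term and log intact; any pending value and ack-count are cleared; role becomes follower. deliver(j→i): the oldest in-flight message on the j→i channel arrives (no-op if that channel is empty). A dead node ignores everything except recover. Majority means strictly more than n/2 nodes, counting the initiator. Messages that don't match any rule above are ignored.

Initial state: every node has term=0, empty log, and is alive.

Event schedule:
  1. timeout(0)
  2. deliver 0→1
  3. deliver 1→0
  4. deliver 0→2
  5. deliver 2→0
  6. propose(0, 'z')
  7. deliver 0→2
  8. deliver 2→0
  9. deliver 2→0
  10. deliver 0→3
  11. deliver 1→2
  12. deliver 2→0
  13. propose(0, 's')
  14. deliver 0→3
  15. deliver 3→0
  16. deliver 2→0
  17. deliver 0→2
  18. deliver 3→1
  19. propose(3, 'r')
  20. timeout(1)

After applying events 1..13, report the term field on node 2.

e1 timeout(0): 0[cand,t=1,-]
e2 deliver 0→1: 1[foll,t=1,-]
e3 deliver 1→0: ·
e4 deliver 0→2: 2[foll,t=1,-]
e5 deliver 2→0: 0[lead,t=1,-]
e6 propose(0,'z'): 0[lead,t=1,z]
e7 deliver 0→2: 2[foll,t=1,z]
e8 deliver 2→0: ·
e9 deliver 2→0: ·
e10 deliver 0→3: 3[foll,t=1,-]
e11 deliver 1→2: ·
e12 deliver 2→0: ·
e13 propose(0,'s'): 0[lead,t=1,z,s]

1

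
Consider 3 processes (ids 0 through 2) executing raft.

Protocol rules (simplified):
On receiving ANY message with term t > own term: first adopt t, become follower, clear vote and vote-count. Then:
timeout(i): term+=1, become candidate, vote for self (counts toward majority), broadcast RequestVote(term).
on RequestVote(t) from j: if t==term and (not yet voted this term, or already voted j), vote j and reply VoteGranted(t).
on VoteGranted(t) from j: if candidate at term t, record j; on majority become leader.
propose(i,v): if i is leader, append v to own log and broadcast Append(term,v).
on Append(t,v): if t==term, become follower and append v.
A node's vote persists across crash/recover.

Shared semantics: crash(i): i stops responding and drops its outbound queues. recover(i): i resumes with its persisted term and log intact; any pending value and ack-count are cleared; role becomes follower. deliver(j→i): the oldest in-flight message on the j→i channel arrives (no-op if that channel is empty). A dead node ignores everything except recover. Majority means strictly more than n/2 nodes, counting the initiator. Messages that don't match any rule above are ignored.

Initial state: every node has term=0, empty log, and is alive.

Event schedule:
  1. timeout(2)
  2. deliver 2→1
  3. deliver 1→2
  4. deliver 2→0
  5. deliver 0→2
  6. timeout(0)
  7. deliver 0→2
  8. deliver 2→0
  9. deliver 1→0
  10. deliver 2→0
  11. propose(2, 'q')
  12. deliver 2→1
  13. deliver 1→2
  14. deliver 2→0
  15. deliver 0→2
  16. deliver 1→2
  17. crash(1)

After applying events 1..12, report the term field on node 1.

e1 timeout(2): 2[cand,t=1,-]
e2 deliver 2→1: 1[foll,t=1,-]
e3 deliver 1→2: 2[lead,t=1,-]
e4 deliver 2→0: 0[foll,t=1,-]
e5 deliver 0→2: ·
e6 timeout(0): 0[cand,t=2,-]
e7 deliver 0→2: 2[foll,t=2,-]
e8 deliver 2→0: 0[lead,t=2,-]
e9 deliver 1→0: ·
e10 deliver 2→0: ·
e11 propose(2,'q'): ·
e12 deliver 2→1: ·

1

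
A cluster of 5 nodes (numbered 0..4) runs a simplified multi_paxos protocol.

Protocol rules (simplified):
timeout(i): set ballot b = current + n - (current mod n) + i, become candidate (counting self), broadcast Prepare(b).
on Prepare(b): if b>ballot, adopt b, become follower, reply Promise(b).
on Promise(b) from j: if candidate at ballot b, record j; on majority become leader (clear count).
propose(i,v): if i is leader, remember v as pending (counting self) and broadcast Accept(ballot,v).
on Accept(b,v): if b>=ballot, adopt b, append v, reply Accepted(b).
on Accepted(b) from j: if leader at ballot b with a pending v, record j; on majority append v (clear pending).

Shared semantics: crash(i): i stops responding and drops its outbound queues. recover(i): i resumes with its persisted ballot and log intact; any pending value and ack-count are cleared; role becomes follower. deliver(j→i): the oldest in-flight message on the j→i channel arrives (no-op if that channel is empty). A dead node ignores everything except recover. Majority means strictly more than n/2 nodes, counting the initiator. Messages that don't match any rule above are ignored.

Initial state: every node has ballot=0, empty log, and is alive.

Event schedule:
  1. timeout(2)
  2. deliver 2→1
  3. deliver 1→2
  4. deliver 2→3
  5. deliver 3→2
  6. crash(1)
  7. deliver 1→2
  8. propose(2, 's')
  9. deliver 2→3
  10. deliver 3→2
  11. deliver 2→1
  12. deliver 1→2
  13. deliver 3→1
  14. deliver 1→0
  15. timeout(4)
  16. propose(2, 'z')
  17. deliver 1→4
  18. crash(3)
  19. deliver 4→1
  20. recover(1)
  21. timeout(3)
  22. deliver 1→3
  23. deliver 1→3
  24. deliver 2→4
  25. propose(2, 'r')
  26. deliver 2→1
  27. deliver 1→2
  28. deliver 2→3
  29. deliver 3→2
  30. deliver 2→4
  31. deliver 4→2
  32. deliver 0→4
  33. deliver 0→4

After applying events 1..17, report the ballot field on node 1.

7

after 1 — timeout(2): n2:cand/b7/[-]
after 2 — deliver 2→1: n1:foll/b7/[-]
after 3 — deliver 1→2: ·
after 4 — deliver 2→3: n3:foll/b7/[-]
after 5 — deliver 3→2: n2:lead/b7/[-]
after 6 — crash(1): n1:✗foll/b7/[-]
after 7 — deliver 1→2: ·
after 8 — propose(2,'s'): ·
after 9 — deliver 2→3: n3:foll/b7/[s]
after 10 — deliver 3→2: ·
after 11 — deliver 2→1: ·
after 12 — deliver 1→2: ·
after 13 — deliver 3→1: ·
after 14 — deliver 1→0: ·
after 15 — timeout(4): n4:cand/b9/[-]
after 16 — propose(2,'z'): ·
after 17 — deliver 1→4: ·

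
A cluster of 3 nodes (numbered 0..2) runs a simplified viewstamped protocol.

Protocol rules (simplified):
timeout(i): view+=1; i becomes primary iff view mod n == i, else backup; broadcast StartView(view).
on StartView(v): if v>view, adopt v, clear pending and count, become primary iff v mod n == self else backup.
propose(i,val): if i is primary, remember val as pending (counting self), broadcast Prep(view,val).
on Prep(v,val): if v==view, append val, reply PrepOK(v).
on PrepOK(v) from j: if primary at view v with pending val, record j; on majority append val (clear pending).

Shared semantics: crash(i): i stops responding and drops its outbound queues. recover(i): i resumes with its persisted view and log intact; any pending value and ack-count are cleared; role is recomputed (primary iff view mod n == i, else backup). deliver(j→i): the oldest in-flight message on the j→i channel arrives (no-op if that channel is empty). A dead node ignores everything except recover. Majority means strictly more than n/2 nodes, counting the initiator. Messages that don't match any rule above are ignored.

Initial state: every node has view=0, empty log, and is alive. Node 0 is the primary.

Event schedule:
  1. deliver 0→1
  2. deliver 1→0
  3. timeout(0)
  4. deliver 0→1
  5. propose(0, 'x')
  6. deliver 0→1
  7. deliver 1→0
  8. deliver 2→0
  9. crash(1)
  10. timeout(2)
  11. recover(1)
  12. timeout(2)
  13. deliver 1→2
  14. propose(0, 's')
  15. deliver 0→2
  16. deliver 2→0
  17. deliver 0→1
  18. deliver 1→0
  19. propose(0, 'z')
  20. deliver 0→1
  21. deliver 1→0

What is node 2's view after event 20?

2

e1 deliver 0→1: ·
e2 deliver 1→0: ·
e3 timeout(0): 0[back,v=1,-]
e4 deliver 0→1: 1[prim,v=1,-]
e5 propose(0,'x'): ·
e6 deliver 0→1: ·
e7 deliver 1→0: ·
e8 deliver 2→0: ·
e9 crash(1): 1[✗prim,v=1,-]
e10 timeout(2): 2[back,v=1,-]
e11 recover(1): 1[prim,v=1,-]
e12 timeout(2): 2[prim,v=2,-]
e13 deliver 1→2: ·
e14 propose(0,'s'): ·
e15 deliver 0→2: ·
e16 deliver 2→0: ·
e17 deliver 0→1: ·
e18 deliver 1→0: ·
e19 propose(0,'z'): ·
e20 deliver 0→1: ·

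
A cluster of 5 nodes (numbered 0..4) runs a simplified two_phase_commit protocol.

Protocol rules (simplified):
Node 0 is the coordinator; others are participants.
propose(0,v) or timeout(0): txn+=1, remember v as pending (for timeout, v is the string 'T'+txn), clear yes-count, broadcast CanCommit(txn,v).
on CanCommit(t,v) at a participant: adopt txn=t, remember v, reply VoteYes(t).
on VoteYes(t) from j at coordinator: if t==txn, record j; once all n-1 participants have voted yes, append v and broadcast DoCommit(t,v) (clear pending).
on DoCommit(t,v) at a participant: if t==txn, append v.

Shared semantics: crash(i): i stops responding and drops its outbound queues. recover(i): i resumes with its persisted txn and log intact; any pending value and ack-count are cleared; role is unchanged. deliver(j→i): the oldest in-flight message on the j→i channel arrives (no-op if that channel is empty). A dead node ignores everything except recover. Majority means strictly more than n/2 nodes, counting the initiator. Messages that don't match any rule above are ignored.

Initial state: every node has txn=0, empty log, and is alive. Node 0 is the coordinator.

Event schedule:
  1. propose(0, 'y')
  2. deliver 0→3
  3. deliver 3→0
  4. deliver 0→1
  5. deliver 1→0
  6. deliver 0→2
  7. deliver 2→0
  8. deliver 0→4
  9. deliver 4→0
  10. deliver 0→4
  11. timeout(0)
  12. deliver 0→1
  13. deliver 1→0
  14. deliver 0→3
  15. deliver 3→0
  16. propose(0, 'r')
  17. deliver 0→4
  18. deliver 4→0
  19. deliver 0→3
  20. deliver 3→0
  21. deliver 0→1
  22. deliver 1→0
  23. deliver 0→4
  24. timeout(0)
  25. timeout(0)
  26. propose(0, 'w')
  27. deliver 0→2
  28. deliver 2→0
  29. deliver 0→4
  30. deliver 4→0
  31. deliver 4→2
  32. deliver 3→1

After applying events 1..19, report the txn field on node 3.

after 1 — propose(0,'y'): n0:coor/t1/[-]
after 2 — deliver 0→3: n3:part/t1/[-]
after 3 — deliver 3→0: ·
after 4 — deliver 0→1: n1:part/t1/[-]
after 5 — deliver 1→0: ·
after 6 — deliver 0→2: n2:part/t1/[-]
after 7 — deliver 2→0: ·
after 8 — deliver 0→4: n4:part/t1/[-]
after 9 — deliver 4→0: n0:coor/t1/[y]
after 10 — deliver 0→4: n4:part/t1/[y]
after 11 — timeout(0): n0:coor/t2/[y]
after 12 — deliver 0→1: n1:part/t1/[y]
after 13 — deliver 1→0: ·
after 14 — deliver 0→3: n3:part/t1/[y]
after 15 — deliver 3→0: ·
after 16 — propose(0,'r'): n0:coor/t3/[y]
after 17 — deliver 0→4: n4:part/t2/[y]
after 18 — deliver 4→0: ·
after 19 — deliver 0→3: n3:part/t2/[y]

2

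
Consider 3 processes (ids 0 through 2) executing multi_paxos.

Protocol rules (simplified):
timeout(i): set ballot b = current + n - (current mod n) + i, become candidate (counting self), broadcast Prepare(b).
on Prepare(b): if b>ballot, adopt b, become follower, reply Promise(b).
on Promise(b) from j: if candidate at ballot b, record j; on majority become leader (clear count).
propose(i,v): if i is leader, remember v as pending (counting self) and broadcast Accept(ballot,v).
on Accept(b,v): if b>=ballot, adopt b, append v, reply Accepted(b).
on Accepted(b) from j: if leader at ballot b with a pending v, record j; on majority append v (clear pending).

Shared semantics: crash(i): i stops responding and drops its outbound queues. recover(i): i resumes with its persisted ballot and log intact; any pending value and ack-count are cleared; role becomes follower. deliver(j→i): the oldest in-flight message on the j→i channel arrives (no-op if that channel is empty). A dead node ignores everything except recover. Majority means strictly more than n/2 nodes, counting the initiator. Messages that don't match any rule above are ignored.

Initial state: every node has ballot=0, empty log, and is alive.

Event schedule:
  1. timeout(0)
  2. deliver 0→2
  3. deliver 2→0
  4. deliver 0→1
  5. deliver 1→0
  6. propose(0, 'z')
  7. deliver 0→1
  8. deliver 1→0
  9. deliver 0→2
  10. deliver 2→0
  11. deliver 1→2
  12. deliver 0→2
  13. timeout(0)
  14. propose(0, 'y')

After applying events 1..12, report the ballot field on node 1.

3

[1] timeout(0) → N0(cand b3 [-])
[2] deliver 0→2 → N2(foll b3 [-])
[3] deliver 2→0 → N0(lead b3 [-])
[4] deliver 0→1 → N1(foll b3 [-])
[5] deliver 1→0 → ∅
[6] propose(0,'z') → ∅
[7] deliver 0→1 → N1(foll b3 [z])
[8] deliver 1→0 → N0(lead b3 [z])
[9] deliver 0→2 → N2(foll b3 [z])
[10] deliver 2→0 → ∅
[11] deliver 1→2 → ∅
[12] deliver 0→2 → ∅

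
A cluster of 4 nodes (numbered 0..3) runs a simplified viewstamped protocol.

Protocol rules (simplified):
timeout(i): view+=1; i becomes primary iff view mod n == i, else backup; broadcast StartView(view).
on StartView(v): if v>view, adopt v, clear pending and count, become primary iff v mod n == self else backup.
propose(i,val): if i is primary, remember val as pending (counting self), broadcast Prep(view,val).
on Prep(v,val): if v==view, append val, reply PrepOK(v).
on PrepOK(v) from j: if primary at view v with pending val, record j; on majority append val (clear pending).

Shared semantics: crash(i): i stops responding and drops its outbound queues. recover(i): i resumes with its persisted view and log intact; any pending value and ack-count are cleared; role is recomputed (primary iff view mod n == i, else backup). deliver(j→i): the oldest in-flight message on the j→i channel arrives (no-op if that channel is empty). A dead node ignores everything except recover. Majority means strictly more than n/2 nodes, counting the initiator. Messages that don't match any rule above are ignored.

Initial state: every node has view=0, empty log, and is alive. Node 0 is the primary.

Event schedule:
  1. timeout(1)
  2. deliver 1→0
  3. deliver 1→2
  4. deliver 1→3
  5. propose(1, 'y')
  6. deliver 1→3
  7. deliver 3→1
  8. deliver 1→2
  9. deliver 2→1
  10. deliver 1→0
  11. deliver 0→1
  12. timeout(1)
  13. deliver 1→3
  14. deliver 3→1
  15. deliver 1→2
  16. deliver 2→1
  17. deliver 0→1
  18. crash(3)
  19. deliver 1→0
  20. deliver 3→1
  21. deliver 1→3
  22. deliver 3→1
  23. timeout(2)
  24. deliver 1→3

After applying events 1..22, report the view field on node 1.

1. timeout(1):  <1:prim v1 ->
2. deliver 1→0:  <0:back v1 ->
3. deliver 1→2:  <2:back v1 ->
4. deliver 1→3:  <3:back v1 ->
5. propose(1,'y'):  nop
6. deliver 1→3:  <3:back v1 y>
7. deliver 3→1:  nop
8. deliver 1→2:  <2:back v1 y>
9. deliver 2→1:  <1:prim v1 y>
10. deliver 1→0:  <0:back v1 y>
11. deliver 0→1:  nop
12. timeout(1):  <1:back v2 y>
13. deliver 1→3:  <3:back v2 y>
14. deliver 3→1:  nop
15. deliver 1→2:  <2:prim v2 y>
16. deliver 2→1:  nop
17. deliver 0→1:  nop
18. crash(3):  <3:✗back v2 y>
19. deliver 1→0:  <0:back v2 y>
20. deliver 3→1:  nop
21. deliver 1→3:  nop
22. deliver 3→1:  nop

2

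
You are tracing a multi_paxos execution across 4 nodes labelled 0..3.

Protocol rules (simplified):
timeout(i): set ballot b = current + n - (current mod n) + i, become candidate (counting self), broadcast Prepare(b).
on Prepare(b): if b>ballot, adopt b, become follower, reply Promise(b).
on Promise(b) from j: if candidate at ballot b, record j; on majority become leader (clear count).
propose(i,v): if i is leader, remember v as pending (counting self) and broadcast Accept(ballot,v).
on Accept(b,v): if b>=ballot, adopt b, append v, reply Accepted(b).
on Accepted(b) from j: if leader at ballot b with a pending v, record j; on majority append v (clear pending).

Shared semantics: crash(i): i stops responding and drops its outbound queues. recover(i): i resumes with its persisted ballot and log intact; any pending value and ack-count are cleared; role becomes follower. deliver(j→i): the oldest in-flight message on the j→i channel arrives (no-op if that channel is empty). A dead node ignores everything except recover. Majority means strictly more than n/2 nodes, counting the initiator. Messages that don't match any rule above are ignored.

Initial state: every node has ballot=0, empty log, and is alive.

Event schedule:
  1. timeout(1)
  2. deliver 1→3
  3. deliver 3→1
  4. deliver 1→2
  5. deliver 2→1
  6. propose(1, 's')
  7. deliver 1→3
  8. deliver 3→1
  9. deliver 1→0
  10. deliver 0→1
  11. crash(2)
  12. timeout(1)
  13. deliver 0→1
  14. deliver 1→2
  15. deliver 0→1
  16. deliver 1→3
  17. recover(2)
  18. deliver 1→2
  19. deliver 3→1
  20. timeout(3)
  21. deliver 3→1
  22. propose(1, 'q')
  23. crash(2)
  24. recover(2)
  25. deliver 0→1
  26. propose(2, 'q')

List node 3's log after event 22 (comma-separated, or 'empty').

e1 timeout(1): 1[cand,b=5,-]
e2 deliver 1→3: 3[foll,b=5,-]
e3 deliver 3→1: ·
e4 deliver 1→2: 2[foll,b=5,-]
e5 deliver 2→1: 1[lead,b=5,-]
e6 propose(1,'s'): ·
e7 deliver 1→3: 3[foll,b=5,s]
e8 deliver 3→1: ·
e9 deliver 1→0: 0[foll,b=5,-]
e10 deliver 0→1: ·
e11 crash(2): 2[✗foll,b=5,-]
e12 timeout(1): 1[cand,b=9,-]
e13 deliver 0→1: ·
e14 deliver 1→2: ·
e15 deliver 0→1: ·
e16 deliver 1→3: 3[foll,b=9,s]
e17 recover(2): 2[foll,b=5,-]
e18 deliver 1→2: 2[foll,b=5,s]
e19 deliver 3→1: ·
e20 timeout(3): 3[cand,b=15,s]
e21 deliver 3→1: 1[foll,b=15,-]
e22 propose(1,'q'): ·

s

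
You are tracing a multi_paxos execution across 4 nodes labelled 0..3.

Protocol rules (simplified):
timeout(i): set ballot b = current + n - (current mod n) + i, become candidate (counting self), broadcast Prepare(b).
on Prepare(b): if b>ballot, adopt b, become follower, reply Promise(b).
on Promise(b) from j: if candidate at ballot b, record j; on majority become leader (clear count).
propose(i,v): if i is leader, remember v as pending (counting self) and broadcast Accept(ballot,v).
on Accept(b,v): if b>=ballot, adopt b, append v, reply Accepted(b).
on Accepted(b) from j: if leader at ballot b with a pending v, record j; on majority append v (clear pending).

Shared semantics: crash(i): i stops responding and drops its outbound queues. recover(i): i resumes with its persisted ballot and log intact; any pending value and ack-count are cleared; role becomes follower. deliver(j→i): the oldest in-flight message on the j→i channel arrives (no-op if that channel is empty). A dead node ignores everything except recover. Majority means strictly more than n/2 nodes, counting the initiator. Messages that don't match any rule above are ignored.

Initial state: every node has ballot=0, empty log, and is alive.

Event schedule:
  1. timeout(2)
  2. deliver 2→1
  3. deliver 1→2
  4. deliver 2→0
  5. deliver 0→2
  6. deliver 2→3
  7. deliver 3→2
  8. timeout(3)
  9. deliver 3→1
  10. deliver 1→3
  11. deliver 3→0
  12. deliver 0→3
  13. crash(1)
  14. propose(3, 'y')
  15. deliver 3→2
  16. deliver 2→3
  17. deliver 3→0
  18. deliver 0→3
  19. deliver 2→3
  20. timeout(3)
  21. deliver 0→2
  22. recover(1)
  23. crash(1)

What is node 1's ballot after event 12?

[1] timeout(2) → N2(cand b6 [-])
[2] deliver 2→1 → N1(foll b6 [-])
[3] deliver 1→2 → ∅
[4] deliver 2→0 → N0(foll b6 [-])
[5] deliver 0→2 → N2(lead b6 [-])
[6] deliver 2→3 → N3(foll b6 [-])
[7] deliver 3→2 → ∅
[8] timeout(3) → N3(cand b11 [-])
[9] deliver 3→1 → N1(foll b11 [-])
[10] deliver 1→3 → ∅
[11] deliver 3→0 → N0(foll b11 [-])
[12] deliver 0→3 → N3(lead b11 [-])

11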